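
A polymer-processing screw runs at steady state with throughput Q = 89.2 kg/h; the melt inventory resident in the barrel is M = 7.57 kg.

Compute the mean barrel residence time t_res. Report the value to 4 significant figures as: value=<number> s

value=305.5 s

Q_s = Q / 3600 = 89.2 / 3600 = 0.0247778 kg/s
Mean residence time: t_res = M/Q_s = 7.57 kg / 0.0247778 kg/s = 305.516 s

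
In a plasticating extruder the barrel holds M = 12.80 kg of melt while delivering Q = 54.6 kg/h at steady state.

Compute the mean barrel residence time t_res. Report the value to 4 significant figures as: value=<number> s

Q_s = Q / 3600 = 54.6 / 3600 = 0.0151667 kg/s
t_res = M / Q_s = 12.80 ÷ 0.0151667 = 843.956 s

value=844.0 s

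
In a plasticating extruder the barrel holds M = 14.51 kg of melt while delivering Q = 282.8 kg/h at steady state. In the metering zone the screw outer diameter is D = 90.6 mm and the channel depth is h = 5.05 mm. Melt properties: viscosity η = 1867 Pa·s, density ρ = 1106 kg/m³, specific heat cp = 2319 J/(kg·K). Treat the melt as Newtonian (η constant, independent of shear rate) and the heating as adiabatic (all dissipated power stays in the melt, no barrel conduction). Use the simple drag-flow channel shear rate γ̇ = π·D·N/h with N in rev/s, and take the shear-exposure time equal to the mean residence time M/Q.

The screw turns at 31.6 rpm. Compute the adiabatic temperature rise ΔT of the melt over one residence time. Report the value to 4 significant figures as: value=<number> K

value=118.5 K

Q_s = Q / 3600 = 282.8 / 3600 = 0.0785556 kg/s
t_res = M / Q_s = 14.51 / 0.0785556 = 184.71 s
D = 90.6 mm = 0.0906 m;  h = 5.05 mm = 0.00505 m;  N = 31.6 rpm / 60 = 0.526667 rev/s
γ̇ = π D N / h = (π)(0.0906)(0.526667) / 0.00505 = 29.684 s⁻¹
ΔT = η·γ̇²·t_res/(ρ·cp) = [1867 × 29.684² × 184.71] / [1106 × 2319] = 118.474 K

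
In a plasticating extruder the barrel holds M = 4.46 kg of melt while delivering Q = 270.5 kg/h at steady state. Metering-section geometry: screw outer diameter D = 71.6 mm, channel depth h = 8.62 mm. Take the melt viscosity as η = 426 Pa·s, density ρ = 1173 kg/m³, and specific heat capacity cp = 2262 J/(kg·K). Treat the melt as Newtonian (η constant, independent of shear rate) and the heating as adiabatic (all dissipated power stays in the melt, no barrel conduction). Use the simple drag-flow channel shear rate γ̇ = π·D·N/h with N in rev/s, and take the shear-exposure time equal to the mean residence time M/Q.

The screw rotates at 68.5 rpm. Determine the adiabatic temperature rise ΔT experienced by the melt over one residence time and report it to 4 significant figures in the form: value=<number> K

Convert throughput: Q = 270.5 kg/h = 270.5/3600 = 0.0751389 kg/s
t_res = M / Q_s = 4.46 ÷ 0.0751389 = 59.3567 s
Geometry in metres: D = 71.6 mm → 0.0716 m, h = 8.62 mm → 0.00862 m; screw speed N = 68.5 rpm = 1.14167 rev/s
γ̇ = π·D·N / h = π · 0.0716 · 1.14167 / 0.00862 = 29.7917 s⁻¹
Adiabatic rise: ΔT = η γ̇² t_res / (ρ cp) = 426·(29.7917)²·59.3567 / (1173·2262) = 8.45822 K

value=8.458 K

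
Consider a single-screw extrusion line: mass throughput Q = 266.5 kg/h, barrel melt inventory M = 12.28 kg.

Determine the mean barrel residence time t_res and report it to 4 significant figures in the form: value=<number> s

value=165.9 s

Q_s = Q / 3600 = 266.5 / 3600 = 0.0740278 kg/s
t_res = M / Q_s = 12.28 ÷ 0.0740278 = 165.884 s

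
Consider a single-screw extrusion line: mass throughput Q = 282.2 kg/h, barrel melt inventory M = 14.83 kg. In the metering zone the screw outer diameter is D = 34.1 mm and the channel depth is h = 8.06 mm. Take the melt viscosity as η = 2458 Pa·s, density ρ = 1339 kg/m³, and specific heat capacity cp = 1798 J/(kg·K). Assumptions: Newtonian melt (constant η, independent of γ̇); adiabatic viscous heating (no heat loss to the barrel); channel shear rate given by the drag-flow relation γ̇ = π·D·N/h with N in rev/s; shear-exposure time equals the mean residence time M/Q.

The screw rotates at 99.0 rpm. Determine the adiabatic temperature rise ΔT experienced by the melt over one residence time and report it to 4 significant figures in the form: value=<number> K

Q_s = Q / 3600 = 282.2 / 3600 = 0.0783889 kg/s
t_res = M / Q_s = 14.83 / 0.0783889 = 189.185 s
Geometry in metres: D = 34.1 mm → 0.0341 m, h = 8.06 mm → 0.00806 m; screw speed N = 99.0 rpm = 1.65 rev/s
γ̇ = π D N / h = (π)(0.0341)(1.65) / 0.00806 = 21.9307 s⁻¹
ΔT = η·γ̇²·t_res/(ρ·cp) = [2458 × 21.9307² × 189.185] / [1339 × 1798] = 92.8976 K

value=92.90 K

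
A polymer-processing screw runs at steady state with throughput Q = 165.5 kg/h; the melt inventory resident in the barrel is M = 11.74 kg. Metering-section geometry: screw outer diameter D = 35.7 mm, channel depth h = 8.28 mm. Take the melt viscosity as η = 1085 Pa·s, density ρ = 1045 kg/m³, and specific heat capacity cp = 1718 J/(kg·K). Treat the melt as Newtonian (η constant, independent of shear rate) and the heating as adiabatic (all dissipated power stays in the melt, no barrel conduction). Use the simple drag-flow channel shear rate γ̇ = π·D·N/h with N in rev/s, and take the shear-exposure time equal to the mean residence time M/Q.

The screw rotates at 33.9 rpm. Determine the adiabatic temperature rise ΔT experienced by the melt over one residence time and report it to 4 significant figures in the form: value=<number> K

Throughput in SI: Q_s = 165.5 kg/h ÷ 3600 s/h = 0.0459722 kg/s
Mean residence time: t_res = M/Q_s = 11.74 kg / 0.0459722 kg/s = 255.372 s
D = 35.7 mm = 0.0357 m;  h = 8.28 mm = 0.00828 m;  N = 33.9 rpm / 60 = 0.565 rev/s
γ̇ = π·D·N / h = π · 0.0357 · 0.565 / 0.00828 = 7.65308 s⁻¹
ΔT = η·γ̇²·t_res/(ρ·cp) = [1085 × 7.65308² × 255.372] / [1045 × 1718] = 9.03931 K

value=9.039 K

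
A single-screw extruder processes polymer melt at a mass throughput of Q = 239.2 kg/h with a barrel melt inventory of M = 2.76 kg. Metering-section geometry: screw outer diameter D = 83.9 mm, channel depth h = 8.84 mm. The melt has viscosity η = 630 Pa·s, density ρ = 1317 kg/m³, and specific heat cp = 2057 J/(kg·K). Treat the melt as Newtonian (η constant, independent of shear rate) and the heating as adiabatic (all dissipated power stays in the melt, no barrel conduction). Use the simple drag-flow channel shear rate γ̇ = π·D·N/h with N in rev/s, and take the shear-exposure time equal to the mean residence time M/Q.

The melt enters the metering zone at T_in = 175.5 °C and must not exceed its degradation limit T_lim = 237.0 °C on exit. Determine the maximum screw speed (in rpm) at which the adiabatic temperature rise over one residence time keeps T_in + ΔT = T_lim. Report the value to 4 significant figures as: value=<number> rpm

value=160.6 rpm

Throughput in SI: Q_s = 239.2 kg/h ÷ 3600 s/h = 0.0664444 kg/s
t_res = M / Q_s = 2.76 / 0.0664444 = 41.5385 s
Geometry in SI: D = 83.9 mm → 0.0839 m, h = 8.84 mm → 0.00884 m
Allowable rise: ΔT_a = T_lim − T_in = 237.0 − 175.5 = 61.5 K
γ̇_max² = ΔT_a·ρ·cp / (η·t_res) = [61.5 × 1317 × 2057] / [630 × 41.5385] = 6366.55 s⁻²
Take the square root: γ̇_max = √(6366.55) = 79.7907 s⁻¹
Solve γ̇ = πDN/h for N: N_max = γ̇_max·h/(π·D) = 79.7907 × 0.00884 / (π × 0.0839) = 2.67604 rev/s = 160.562 rpm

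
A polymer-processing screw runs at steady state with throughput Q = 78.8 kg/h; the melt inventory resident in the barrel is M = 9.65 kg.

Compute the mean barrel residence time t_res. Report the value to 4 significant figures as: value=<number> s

value=440.9 s

Convert throughput: Q = 78.8 kg/h = 78.8/3600 = 0.0218889 kg/s
t_res = M / Q_s = 9.65 ÷ 0.0218889 = 440.863 s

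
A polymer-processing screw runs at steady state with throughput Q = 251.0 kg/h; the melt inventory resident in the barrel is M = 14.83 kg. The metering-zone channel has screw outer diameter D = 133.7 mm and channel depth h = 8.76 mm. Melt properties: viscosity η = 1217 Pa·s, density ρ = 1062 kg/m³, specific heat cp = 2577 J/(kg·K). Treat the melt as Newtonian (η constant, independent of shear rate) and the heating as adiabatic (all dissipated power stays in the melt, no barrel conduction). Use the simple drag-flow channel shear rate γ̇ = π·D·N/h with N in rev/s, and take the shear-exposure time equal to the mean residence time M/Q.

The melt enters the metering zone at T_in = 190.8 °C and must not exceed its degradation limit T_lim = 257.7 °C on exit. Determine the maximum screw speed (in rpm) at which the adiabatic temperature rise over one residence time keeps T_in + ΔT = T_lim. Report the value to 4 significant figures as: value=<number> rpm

Throughput in SI: Q_s = 251.0 kg/h ÷ 3600 s/h = 0.0697222 kg/s
t_res = M / Q_s = 14.83 / 0.0697222 = 212.701 s
Geometry in SI: D = 133.7 mm → 0.1337 m, h = 8.76 mm → 0.00876 m
ΔT_a = T_lim − T_in = 257.7 °C − 190.8 °C = 66.9 K
γ̇_max² = ΔT_a·ρ·cp/(η·t_res) = 66.9·1062·2577/(1217·212.701) = 707.301 s⁻²
Take the square root: γ̇_max = √(707.301) = 26.5951 s⁻¹
N_max = γ̇_max h / (πD) = 26.5951·0.00876/(π·0.1337) = 0.554658 rev/s → ×60 = 33.2795 rpm

value=33.28 rpm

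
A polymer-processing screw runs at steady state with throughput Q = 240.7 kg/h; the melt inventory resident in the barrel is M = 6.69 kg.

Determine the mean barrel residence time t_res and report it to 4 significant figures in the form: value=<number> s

Q_s = Q / 3600 = 240.7 / 3600 = 0.0668611 kg/s
t_res = M / Q_s = 6.69 / 0.0668611 = 100.058 s

value=100.1 s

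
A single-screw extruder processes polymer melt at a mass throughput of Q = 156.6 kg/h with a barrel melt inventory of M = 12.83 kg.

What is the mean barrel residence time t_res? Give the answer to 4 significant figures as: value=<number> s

Q_s = Q / 3600 = 156.6 / 3600 = 0.0435 kg/s
t_res = M / Q_s = 12.83 / 0.0435 = 294.943 s

value=294.9 s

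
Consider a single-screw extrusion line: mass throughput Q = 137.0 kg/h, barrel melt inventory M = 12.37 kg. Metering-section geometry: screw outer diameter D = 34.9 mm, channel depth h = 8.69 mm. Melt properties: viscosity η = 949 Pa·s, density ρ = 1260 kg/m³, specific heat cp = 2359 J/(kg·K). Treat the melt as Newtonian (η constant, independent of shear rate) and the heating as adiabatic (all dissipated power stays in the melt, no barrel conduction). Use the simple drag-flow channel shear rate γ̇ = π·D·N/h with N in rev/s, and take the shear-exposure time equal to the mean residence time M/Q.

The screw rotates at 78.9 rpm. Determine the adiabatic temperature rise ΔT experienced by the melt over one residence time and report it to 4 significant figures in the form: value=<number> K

Convert throughput: Q = 137.0 kg/h = 137.0/3600 = 0.0380556 kg/s
Mean residence time: t_res = M/Q_s = 12.37 kg / 0.0380556 kg/s = 325.051 s
D = 34.9 mm = 0.0349 m;  h = 8.69 mm = 0.00869 m;  N = 78.9 rpm / 60 = 1.315 rev/s
γ̇ = π·D·N / h = π · 0.0349 · 1.315 / 0.00869 = 16.5913 s⁻¹
ΔT = η·γ̇²·t_res / (ρ·cp) = 949 · (16.5913)² · 325.051 / (1260 · 2359) = 28.5681 K

value=28.57 K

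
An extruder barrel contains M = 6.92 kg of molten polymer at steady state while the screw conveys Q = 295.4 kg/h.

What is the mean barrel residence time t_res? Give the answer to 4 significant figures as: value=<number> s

value=84.33 s

Throughput in SI: Q_s = 295.4 kg/h ÷ 3600 s/h = 0.0820556 kg/s
t_res = M / Q_s = 6.92 ÷ 0.0820556 = 84.3331 s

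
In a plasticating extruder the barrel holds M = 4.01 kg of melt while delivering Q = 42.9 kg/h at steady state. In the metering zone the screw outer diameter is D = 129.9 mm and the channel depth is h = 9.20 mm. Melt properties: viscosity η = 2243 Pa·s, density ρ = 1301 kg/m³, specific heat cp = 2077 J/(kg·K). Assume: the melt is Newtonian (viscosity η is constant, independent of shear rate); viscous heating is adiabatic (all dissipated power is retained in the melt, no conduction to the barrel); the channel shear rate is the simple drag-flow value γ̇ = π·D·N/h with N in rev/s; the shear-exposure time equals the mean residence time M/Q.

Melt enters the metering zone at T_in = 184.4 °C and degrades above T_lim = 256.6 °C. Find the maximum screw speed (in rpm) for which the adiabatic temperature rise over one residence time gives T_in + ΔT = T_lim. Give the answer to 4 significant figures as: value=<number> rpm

Q_s = Q / 3600 = 42.9 / 3600 = 0.0119167 kg/s
Mean residence time: t_res = M/Q_s = 4.01 kg / 0.0119167 kg/s = 336.503 s
Geometry in SI: D = 129.9 mm → 0.1299 m, h = 9.20 mm → 0.0092 m
ΔT_a = T_lim − T_in = 256.6 − 184.4 = 72.2 K
γ̇_max² = ΔT_a·ρ·cp/(η·t_res) = 72.2·1301·2077/(2243·336.503) = 258.483 s⁻²
γ̇_max = sqrt(258.483) = 16.0774 s⁻¹
N_max = γ̇_max·h / (π·D) = 16.0774 · 0.0092 / (π · 0.1299) = 0.362447 rev/s = 21.7468 rpm

value=21.75 rpm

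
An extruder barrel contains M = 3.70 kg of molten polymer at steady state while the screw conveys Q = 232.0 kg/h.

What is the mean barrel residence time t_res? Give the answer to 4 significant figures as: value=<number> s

Q_s = Q / 3600 = 232.0 / 3600 = 0.0644444 kg/s
t_res = M / Q_s = 3.70 ÷ 0.0644444 = 57.4138 s

value=57.41 s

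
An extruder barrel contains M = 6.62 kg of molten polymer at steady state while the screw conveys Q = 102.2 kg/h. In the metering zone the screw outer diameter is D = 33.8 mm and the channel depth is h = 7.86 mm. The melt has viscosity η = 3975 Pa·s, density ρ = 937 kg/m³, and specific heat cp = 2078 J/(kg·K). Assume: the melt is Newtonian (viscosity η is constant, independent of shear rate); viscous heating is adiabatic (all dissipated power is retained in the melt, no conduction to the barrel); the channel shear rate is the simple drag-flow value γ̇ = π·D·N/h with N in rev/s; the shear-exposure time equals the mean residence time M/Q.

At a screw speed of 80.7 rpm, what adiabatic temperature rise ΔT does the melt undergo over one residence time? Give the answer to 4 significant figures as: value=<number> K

value=157.2 K

Q_s = Q / 3600 = 102.2 / 3600 = 0.0283889 kg/s
Mean residence time: t_res = M/Q_s = 6.62 kg / 0.0283889 kg/s = 233.19 s
Convert to SI: D = 0.0338 m, h = 0.00786 m, N = 80.7/60 = 1.345 rev/s
γ̇ = π·D·N / h = π · 0.0338 · 1.345 / 0.00786 = 18.1705 s⁻¹
ΔT = η·γ̇²·t_res/(ρ·cp) = [3975 × 18.1705² × 233.19] / [937 × 2078] = 157.179 K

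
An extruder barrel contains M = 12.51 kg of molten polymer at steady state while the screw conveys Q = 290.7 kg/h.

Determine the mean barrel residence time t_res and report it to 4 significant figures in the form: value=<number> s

value=154.9 s

Throughput in SI: Q_s = 290.7 kg/h ÷ 3600 s/h = 0.08075 kg/s
t_res = M / Q_s = 12.51 / 0.08075 = 154.923 s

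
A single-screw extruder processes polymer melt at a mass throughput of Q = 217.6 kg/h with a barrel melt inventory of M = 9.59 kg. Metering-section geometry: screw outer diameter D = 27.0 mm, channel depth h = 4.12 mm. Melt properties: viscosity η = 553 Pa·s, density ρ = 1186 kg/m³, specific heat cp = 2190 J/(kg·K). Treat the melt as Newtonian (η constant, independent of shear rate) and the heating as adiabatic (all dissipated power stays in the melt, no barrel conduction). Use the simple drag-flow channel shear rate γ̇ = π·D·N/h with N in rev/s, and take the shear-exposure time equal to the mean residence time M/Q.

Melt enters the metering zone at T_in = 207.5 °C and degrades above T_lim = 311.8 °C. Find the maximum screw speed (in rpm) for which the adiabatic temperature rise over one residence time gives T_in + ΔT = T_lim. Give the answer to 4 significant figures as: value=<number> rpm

value=161.9 rpm

Q_s = Q / 3600 = 217.6 / 3600 = 0.0604444 kg/s
t_res = M / Q_s = 9.59 ÷ 0.0604444 = 158.658 s
D = 27.0 mm = 0.027 m;  h = 4.12 mm = 0.00412 m
Allowable rise: ΔT_a = T_lim − T_in = 311.8 − 207.5 = 104.3 K
Invert ΔT = ηγ̇²t_res/(ρcp) for γ̇: γ̇_max² = ΔT_a ρ cp / (η t_res) = 104.3·1186·2190 / (553·158.658) = 3087.63 s⁻²
γ̇_max = √3087.63 = 55.5665 s⁻¹
N_max = γ̇_max h / (πD) = 55.5665·0.00412/(π·0.027) = 2.69896 rev/s → ×60 = 161.938 rpm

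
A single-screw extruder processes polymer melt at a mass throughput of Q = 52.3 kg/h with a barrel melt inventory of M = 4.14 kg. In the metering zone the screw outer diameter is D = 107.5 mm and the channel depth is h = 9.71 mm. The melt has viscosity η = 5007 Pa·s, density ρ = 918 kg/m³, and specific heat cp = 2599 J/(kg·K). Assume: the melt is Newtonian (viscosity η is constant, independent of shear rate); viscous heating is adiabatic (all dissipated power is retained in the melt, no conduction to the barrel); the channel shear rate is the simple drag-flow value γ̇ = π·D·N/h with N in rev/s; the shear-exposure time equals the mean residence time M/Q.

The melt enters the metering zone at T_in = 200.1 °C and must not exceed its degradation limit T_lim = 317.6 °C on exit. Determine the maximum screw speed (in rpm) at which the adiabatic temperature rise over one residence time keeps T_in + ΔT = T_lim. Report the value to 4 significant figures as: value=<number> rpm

Throughput in SI: Q_s = 52.3 kg/h ÷ 3600 s/h = 0.0145278 kg/s
Mean residence time: t_res = M/Q_s = 4.14 kg / 0.0145278 kg/s = 284.971 s
Geometry in SI: D = 107.5 mm → 0.1075 m, h = 9.71 mm → 0.00971 m
Allowable rise: ΔT_a = T_lim − T_in = 317.6 − 200.1 = 117.5 K
γ̇_max² = ΔT_a·ρ·cp/(η·t_res) = 117.5·918·2599/(5007·284.971) = 196.475 s⁻²
Take the square root: γ̇_max = √(196.475) = 14.017 s⁻¹
N_max = γ̇_max h / (πD) = 14.017·0.00971/(π·0.1075) = 0.403009 rev/s → ×60 = 24.1806 rpm

value=24.18 rpm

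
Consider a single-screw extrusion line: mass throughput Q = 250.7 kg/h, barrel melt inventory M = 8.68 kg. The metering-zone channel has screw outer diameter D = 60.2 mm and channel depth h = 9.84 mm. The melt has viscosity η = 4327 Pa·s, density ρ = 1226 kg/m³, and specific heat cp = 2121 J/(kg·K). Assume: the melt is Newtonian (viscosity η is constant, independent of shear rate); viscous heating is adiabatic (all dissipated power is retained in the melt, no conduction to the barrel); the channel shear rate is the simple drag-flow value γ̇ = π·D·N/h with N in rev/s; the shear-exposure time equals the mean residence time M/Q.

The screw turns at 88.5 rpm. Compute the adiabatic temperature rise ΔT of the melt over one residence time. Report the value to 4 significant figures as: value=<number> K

value=166.7 K

Q_s = Q / 3600 = 250.7 / 3600 = 0.0696389 kg/s
Mean residence time: t_res = M/Q_s = 8.68 kg / 0.0696389 kg/s = 124.643 s
Geometry in metres: D = 60.2 mm → 0.0602 m, h = 9.84 mm → 0.00984 m; screw speed N = 88.5 rpm = 1.475 rev/s
γ̇ = π D N / h = (π)(0.0602)(1.475) / 0.00984 = 28.3494 s⁻¹
ΔT = η·γ̇²·t_res / (ρ·cp) = 4327 · (28.3494)² · 124.643 / (1226 · 2121) = 166.69 K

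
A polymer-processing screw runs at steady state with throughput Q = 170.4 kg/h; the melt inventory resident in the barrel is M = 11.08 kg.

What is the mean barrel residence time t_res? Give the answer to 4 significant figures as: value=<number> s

value=234.1 s

Convert throughput: Q = 170.4 kg/h = 170.4/3600 = 0.0473333 kg/s
Mean residence time: t_res = M/Q_s = 11.08 kg / 0.0473333 kg/s = 234.085 s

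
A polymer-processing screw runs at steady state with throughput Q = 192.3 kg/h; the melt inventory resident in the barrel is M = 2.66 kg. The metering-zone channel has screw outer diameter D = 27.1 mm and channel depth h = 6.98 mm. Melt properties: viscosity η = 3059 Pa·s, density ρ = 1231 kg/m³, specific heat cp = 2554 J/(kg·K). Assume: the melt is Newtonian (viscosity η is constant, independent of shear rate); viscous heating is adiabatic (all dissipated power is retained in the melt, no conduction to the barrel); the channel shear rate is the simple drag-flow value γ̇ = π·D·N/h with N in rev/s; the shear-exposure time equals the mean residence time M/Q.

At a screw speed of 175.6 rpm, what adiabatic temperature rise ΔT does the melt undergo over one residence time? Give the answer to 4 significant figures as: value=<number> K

value=61.74 K

Throughput in SI: Q_s = 192.3 kg/h ÷ 3600 s/h = 0.0534167 kg/s
Mean residence time: t_res = M/Q_s = 2.66 kg / 0.0534167 kg/s = 49.7972 s
Convert to SI: D = 0.0271 m, h = 0.00698 m, N = 175.6/60 = 2.92667 rev/s
Shear rate: γ̇ = πDN/h = π·0.0271·2.92667/0.00698 = 35.6974 s⁻¹
ΔT = η·γ̇²·t_res/(ρ·cp) = [3059 × 35.6974² × 49.7972] / [1231 × 2554] = 61.7418 K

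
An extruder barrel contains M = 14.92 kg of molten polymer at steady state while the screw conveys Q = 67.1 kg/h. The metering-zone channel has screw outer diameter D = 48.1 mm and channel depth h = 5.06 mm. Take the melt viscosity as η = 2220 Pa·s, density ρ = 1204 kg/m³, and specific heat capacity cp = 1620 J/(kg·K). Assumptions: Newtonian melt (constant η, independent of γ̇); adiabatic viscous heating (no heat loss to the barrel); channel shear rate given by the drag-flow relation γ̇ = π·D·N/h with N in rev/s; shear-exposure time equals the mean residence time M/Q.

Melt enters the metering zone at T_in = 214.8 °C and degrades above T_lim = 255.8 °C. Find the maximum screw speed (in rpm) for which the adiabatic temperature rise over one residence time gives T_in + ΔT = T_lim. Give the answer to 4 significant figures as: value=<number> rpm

Throughput in SI: Q_s = 67.1 kg/h ÷ 3600 s/h = 0.0186389 kg/s
t_res = M / Q_s = 14.92 / 0.0186389 = 800.477 s
Geometry in SI: D = 48.1 mm → 0.0481 m, h = 5.06 mm → 0.00506 m
Allowable rise: ΔT_a = T_lim − T_in = 255.8 − 214.8 = 41 K
Invert ΔT = ηγ̇²t_res/(ρcp) for γ̇: γ̇_max² = ΔT_a ρ cp / (η t_res) = 41·1204·1620 / (2220·800.477) = 45.0011 s⁻²
γ̇_max = √45.0011 = 6.70829 s⁻¹
N_max = γ̇_max·h / (π·D) = 6.70829 · 0.00506 / (π · 0.0481) = 0.22463 rev/s = 13.4778 rpm

value=13.48 rpm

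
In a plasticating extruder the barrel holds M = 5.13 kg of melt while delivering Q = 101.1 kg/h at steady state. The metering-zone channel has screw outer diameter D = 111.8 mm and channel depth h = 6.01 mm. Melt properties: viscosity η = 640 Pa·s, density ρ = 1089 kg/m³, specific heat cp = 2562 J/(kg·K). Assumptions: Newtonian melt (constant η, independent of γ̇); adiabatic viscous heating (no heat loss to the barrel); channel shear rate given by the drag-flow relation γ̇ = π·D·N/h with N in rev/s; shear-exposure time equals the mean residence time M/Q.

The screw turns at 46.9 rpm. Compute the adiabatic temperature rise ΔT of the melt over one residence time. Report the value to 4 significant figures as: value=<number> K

Throughput in SI: Q_s = 101.1 kg/h ÷ 3600 s/h = 0.0280833 kg/s
t_res = M / Q_s = 5.13 ÷ 0.0280833 = 182.671 s
D = 111.8 mm = 0.1118 m;  h = 6.01 mm = 0.00601 m;  N = 46.9 rpm / 60 = 0.781667 rev/s
γ̇ = π D N / h = (π)(0.1118)(0.781667) / 0.00601 = 45.6813 s⁻¹
ΔT = η·γ̇²·t_res/(ρ·cp) = [640 × 45.6813² × 182.671] / [1089 × 2562] = 87.4418 K

value=87.44 K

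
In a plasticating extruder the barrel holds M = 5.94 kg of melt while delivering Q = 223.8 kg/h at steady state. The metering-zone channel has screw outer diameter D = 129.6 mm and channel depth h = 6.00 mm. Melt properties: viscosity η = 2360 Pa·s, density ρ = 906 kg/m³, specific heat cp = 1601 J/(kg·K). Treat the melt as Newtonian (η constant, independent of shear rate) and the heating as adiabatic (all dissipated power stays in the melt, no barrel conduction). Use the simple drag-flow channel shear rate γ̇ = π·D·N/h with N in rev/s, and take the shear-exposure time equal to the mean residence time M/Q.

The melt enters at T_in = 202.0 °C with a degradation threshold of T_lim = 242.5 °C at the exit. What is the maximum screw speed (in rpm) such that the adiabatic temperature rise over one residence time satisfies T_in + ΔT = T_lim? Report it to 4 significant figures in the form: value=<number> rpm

Q_s = Q / 3600 = 223.8 / 3600 = 0.0621667 kg/s
t_res = M / Q_s = 5.94 ÷ 0.0621667 = 95.5496 s
Convert to metres: D = 0.1296 m, h = 0.006 m
ΔT_a = T_lim − T_in = 242.5 − 202.0 = 40.5 K
γ̇_max² = ΔT_a·ρ·cp/(η·t_res) = 40.5·906·1601/(2360·95.5496) = 260.516 s⁻²
γ̇_max = √260.516 = 16.1405 s⁻¹
Solve γ̇ = πDN/h for N: N_max = γ̇_max·h/(π·D) = 16.1405 × 0.006 / (π × 0.1296) = 0.237856 rev/s = 14.2713 rpm

value=14.27 rpm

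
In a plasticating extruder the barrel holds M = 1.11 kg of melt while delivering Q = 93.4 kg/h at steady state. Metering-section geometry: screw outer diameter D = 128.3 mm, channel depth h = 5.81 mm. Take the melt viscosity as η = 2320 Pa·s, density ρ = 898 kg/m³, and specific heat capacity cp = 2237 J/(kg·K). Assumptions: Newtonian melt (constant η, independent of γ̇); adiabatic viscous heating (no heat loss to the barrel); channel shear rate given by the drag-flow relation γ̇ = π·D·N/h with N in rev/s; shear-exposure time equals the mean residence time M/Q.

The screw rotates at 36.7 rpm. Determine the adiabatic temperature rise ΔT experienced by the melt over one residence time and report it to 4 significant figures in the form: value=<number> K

Q_s = Q / 3600 = 93.4 / 3600 = 0.0259444 kg/s
t_res = M / Q_s = 1.11 ÷ 0.0259444 = 42.7837 s
D = 128.3 mm = 0.1283 m;  h = 5.81 mm = 0.00581 m;  N = 36.7 rpm / 60 = 0.611667 rev/s
γ̇ = π·D·N / h = π · 0.1283 · 0.611667 / 0.00581 = 42.4341 s⁻¹
ΔT = η·γ̇²·t_res / (ρ·cp) = 2320 · (42.4341)² · 42.7837 / (898 · 2237) = 88.9723 K

value=88.97 K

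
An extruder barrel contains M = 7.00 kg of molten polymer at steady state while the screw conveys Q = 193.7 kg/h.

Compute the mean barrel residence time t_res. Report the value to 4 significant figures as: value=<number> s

Convert throughput: Q = 193.7 kg/h = 193.7/3600 = 0.0538056 kg/s
Mean residence time: t_res = M/Q_s = 7.00 kg / 0.0538056 kg/s = 130.098 s

value=130.1 s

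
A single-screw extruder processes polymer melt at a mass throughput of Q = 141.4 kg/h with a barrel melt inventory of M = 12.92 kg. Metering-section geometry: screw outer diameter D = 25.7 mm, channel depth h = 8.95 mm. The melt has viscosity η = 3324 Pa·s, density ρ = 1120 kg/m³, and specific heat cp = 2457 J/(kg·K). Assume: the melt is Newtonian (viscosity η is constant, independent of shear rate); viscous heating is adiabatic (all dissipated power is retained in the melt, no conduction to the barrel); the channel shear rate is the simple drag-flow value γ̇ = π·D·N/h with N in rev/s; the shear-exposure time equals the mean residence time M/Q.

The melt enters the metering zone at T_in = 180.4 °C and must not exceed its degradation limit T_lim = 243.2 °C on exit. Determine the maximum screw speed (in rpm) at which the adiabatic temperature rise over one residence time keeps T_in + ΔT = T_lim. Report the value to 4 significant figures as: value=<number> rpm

Throughput in SI: Q_s = 141.4 kg/h ÷ 3600 s/h = 0.0392778 kg/s
Mean residence time: t_res = M/Q_s = 12.92 kg / 0.0392778 kg/s = 328.939 s
Geometry in SI: D = 25.7 mm → 0.0257 m, h = 8.95 mm → 0.00895 m
Allowable rise: ΔT_a = T_lim − T_in = 243.2 − 180.4 = 62.8 K
γ̇_max² = ΔT_a·ρ·cp / (η·t_res) = [62.8 × 1120 × 2457] / [3324 × 328.939] = 158.054 s⁻²
γ̇_max = √158.054 = 12.572 s⁻¹
N_max = γ̇_max h / (πD) = 12.572·0.00895/(π·0.0257) = 1.39362 rev/s → ×60 = 83.617 rpm

value=83.62 rpm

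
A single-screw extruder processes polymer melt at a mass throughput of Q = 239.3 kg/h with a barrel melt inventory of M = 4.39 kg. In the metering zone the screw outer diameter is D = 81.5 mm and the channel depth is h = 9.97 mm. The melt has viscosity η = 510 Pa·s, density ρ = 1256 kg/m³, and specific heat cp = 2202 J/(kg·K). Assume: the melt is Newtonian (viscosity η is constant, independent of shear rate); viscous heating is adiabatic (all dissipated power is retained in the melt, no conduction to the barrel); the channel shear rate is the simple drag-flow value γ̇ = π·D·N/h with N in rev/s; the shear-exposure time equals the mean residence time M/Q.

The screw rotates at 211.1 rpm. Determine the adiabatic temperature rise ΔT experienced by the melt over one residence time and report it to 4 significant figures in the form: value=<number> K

value=99.42 K

Throughput in SI: Q_s = 239.3 kg/h ÷ 3600 s/h = 0.0664722 kg/s
t_res = M / Q_s = 4.39 / 0.0664722 = 66.0426 s
Convert to SI: D = 0.0815 m, h = 0.00997 m, N = 211.1/60 = 3.51833 rev/s
Shear rate: γ̇ = πDN/h = π·0.0815·3.51833/0.00997 = 90.3544 s⁻¹
ΔT = η·γ̇²·t_res / (ρ·cp) = 510 · (90.3544)² · 66.0426 / (1256 · 2202) = 99.4228 K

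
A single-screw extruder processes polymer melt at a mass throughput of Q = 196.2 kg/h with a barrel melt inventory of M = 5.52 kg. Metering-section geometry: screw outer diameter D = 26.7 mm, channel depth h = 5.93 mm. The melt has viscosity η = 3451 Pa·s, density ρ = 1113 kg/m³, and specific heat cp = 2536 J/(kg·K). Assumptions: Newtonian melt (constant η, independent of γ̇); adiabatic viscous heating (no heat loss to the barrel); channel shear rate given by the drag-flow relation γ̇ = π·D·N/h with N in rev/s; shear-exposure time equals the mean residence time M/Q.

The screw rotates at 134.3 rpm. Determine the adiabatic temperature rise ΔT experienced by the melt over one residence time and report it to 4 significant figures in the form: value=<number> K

Q_s = Q / 3600 = 196.2 / 3600 = 0.0545 kg/s
Mean residence time: t_res = M/Q_s = 5.52 kg / 0.0545 kg/s = 101.284 s
Geometry in metres: D = 26.7 mm → 0.0267 m, h = 5.93 mm → 0.00593 m; screw speed N = 134.3 rpm = 2.23833 rev/s
Shear rate: γ̇ = πDN/h = π·0.0267·2.23833/0.00593 = 31.6615 s⁻¹
ΔT = η·γ̇²·t_res / (ρ·cp) = 3451 · (31.6615)² · 101.284 / (1113 · 2536) = 124.138 K

value=124.1 K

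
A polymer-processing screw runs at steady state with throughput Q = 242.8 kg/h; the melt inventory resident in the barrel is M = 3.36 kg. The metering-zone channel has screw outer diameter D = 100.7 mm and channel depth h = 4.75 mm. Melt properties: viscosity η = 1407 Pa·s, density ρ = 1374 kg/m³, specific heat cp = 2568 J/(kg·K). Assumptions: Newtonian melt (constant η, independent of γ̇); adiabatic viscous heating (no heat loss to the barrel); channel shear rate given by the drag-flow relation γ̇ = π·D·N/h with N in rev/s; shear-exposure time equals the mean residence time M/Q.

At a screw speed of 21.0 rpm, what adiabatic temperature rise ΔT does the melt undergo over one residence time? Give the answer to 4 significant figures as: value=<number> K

Q_s = Q / 3600 = 242.8 / 3600 = 0.0674444 kg/s
t_res = M / Q_s = 3.36 / 0.0674444 = 49.8188 s
D = 100.7 mm = 0.1007 m;  h = 4.75 mm = 0.00475 m;  N = 21.0 rpm / 60 = 0.35 rev/s
γ̇ = π·D·N / h = π · 0.1007 · 0.35 / 0.00475 = 23.3106 s⁻¹
Adiabatic rise: ΔT = η γ̇² t_res / (ρ cp) = 1407·(23.3106)²·49.8188 / (1374·2568) = 10.7948 K

value=10.79 K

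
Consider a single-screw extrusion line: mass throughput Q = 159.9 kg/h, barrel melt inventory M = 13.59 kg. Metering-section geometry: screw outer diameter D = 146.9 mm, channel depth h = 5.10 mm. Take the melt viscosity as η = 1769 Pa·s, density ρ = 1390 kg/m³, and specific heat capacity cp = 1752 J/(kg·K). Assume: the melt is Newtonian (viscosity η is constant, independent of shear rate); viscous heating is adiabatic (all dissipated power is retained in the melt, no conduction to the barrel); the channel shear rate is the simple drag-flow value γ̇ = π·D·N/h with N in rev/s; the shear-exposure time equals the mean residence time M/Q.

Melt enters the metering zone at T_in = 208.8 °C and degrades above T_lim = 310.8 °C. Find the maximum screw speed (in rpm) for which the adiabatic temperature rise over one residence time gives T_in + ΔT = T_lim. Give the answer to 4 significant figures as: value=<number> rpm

Q_s = Q / 3600 = 159.9 / 3600 = 0.0444167 kg/s
t_res = M / Q_s = 13.59 ÷ 0.0444167 = 305.966 s
Convert to metres: D = 0.1469 m, h = 0.0051 m
ΔT_a = T_lim − T_in = 310.8 − 208.8 = 102 K
γ̇_max² = ΔT_a·ρ·cp/(η·t_res) = 102·1390·1752/(1769·305.966) = 458.931 s⁻²
γ̇_max = √458.931 = 21.4227 s⁻¹
N_max = γ̇_max h / (πD) = 21.4227·0.0051/(π·0.1469) = 0.23674 rev/s → ×60 = 14.2044 rpm

value=14.20 rpm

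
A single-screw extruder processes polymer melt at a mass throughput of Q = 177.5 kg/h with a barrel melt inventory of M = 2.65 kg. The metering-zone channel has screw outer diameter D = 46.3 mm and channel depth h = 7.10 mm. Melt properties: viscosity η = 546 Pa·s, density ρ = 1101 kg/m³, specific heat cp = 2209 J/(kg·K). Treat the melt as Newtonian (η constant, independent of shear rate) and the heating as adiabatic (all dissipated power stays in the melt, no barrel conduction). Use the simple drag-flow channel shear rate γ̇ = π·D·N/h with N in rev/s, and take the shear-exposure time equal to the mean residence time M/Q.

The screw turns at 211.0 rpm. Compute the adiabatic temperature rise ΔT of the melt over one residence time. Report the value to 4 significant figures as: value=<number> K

value=62.63 K

Throughput in SI: Q_s = 177.5 kg/h ÷ 3600 s/h = 0.0493056 kg/s
t_res = M / Q_s = 2.65 / 0.0493056 = 53.7465 s
Geometry in metres: D = 46.3 mm → 0.0463 m, h = 7.10 mm → 0.0071 m; screw speed N = 211.0 rpm = 3.51667 rev/s
γ̇ = π·D·N / h = π · 0.0463 · 3.51667 / 0.0071 = 72.045 s⁻¹
Adiabatic rise: ΔT = η γ̇² t_res / (ρ cp) = 546·(72.045)²·53.7465 / (1101·2209) = 62.6278 K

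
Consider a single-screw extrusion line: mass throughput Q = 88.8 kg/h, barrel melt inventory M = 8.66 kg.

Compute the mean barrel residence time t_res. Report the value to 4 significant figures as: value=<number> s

value=351.1 s

Q_s = Q / 3600 = 88.8 / 3600 = 0.0246667 kg/s
t_res = M / Q_s = 8.66 ÷ 0.0246667 = 351.081 s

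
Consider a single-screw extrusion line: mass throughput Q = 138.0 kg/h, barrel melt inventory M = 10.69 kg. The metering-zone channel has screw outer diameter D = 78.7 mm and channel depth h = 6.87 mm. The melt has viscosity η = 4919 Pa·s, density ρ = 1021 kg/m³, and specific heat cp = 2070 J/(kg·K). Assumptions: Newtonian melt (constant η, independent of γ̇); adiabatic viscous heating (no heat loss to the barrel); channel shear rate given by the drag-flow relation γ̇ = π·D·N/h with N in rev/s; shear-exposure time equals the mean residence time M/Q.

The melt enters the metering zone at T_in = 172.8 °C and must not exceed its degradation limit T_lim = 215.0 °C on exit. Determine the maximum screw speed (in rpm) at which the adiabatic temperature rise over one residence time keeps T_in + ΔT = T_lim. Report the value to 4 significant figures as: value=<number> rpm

Throughput in SI: Q_s = 138.0 kg/h ÷ 3600 s/h = 0.0383333 kg/s
t_res = M / Q_s = 10.69 ÷ 0.0383333 = 278.87 s
Geometry in SI: D = 78.7 mm → 0.0787 m, h = 6.87 mm → 0.00687 m
Allowable rise: ΔT_a = T_lim − T_in = 215.0 − 172.8 = 42.2 K
γ̇_max² = ΔT_a·ρ·cp/(η·t_res) = 42.2·1021·2070/(4919·278.87) = 65.0175 s⁻²
γ̇_max = sqrt(65.0175) = 8.06335 s⁻¹
N_max = γ̇_max·h / (π·D) = 8.06335 · 0.00687 / (π · 0.0787) = 0.224051 rev/s = 13.4431 rpm

value=13.44 rpm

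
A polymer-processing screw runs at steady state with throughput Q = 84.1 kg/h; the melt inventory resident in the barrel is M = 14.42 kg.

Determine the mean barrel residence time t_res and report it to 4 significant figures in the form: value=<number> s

value=617.3 s

Q_s = Q / 3600 = 84.1 / 3600 = 0.0233611 kg/s
t_res = M / Q_s = 14.42 ÷ 0.0233611 = 617.265 s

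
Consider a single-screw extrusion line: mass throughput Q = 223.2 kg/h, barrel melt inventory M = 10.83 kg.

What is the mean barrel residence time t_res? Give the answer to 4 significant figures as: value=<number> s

value=174.7 s

Convert throughput: Q = 223.2 kg/h = 223.2/3600 = 0.062 kg/s
t_res = M / Q_s = 10.83 ÷ 0.062 = 174.677 s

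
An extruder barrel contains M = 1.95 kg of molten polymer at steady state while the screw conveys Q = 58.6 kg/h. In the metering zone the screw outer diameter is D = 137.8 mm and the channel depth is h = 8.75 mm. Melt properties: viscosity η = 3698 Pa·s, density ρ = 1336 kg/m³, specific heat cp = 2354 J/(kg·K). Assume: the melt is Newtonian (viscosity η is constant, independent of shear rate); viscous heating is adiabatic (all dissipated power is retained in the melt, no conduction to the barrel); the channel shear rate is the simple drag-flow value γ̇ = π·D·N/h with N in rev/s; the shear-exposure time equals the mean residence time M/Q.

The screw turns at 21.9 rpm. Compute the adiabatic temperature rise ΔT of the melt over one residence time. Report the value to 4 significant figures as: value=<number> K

Throughput in SI: Q_s = 58.6 kg/h ÷ 3600 s/h = 0.0162778 kg/s
t_res = M / Q_s = 1.95 / 0.0162778 = 119.795 s
Convert to SI: D = 0.1378 m, h = 0.00875 m, N = 21.9/60 = 0.365 rev/s
γ̇ = π·D·N / h = π · 0.1378 · 0.365 / 0.00875 = 18.0586 s⁻¹
ΔT = η·γ̇²·t_res / (ρ·cp) = 3698 · (18.0586)² · 119.795 / (1336 · 2354) = 45.9369 K

value=45.94 K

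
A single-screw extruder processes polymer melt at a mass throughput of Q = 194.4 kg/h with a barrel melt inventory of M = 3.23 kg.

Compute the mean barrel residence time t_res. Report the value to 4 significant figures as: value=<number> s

value=59.81 s

Q_s = Q / 3600 = 194.4 / 3600 = 0.054 kg/s
Mean residence time: t_res = M/Q_s = 3.23 kg / 0.054 kg/s = 59.8148 s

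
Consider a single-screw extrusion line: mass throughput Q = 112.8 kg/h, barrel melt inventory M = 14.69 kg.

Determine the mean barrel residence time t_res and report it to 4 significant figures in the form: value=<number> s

Convert throughput: Q = 112.8 kg/h = 112.8/3600 = 0.0313333 kg/s
t_res = M / Q_s = 14.69 / 0.0313333 = 468.83 s

value=468.8 s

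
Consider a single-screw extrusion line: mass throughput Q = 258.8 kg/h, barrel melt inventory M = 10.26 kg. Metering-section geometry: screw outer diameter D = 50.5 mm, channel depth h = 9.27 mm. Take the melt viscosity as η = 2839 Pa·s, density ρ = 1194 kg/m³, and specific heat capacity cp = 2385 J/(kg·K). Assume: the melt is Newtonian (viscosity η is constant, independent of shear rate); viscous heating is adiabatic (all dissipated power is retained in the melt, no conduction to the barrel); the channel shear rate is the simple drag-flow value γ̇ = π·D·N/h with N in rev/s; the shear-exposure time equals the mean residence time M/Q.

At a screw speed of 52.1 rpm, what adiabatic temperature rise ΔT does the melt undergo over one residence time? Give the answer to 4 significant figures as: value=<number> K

Q_s = Q / 3600 = 258.8 / 3600 = 0.0718889 kg/s
Mean residence time: t_res = M/Q_s = 10.26 kg / 0.0718889 kg/s = 142.72 s
Convert to SI: D = 0.0505 m, h = 0.00927 m, N = 52.1/60 = 0.868333 rev/s
γ̇ = π·D·N / h = π · 0.0505 · 0.868333 / 0.00927 = 14.861 s⁻¹
ΔT = η·γ̇²·t_res / (ρ·cp) = 2839 · (14.861)² · 142.72 / (1194 · 2385) = 31.4235 K

value=31.42 K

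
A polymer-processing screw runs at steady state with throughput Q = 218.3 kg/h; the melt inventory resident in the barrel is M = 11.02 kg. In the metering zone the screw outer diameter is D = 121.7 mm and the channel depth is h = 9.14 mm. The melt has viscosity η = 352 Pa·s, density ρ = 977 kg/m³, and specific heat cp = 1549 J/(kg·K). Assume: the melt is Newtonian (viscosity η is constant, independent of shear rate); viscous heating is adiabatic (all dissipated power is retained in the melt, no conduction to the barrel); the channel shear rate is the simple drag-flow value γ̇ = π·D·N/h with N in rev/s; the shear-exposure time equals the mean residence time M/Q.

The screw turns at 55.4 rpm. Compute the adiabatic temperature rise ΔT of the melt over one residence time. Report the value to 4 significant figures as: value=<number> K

Convert throughput: Q = 218.3 kg/h = 218.3/3600 = 0.0606389 kg/s
t_res = M / Q_s = 11.02 / 0.0606389 = 181.732 s
D = 121.7 mm = 0.1217 m;  h = 9.14 mm = 0.00914 m;  N = 55.4 rpm / 60 = 0.923333 rev/s
γ̇ = π D N / h = (π)(0.1217)(0.923333) / 0.00914 = 38.6236 s⁻¹
ΔT = η·γ̇²·t_res/(ρ·cp) = [352 × 38.6236² × 181.732] / [977 × 1549] = 63.0569 K

value=63.06 K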